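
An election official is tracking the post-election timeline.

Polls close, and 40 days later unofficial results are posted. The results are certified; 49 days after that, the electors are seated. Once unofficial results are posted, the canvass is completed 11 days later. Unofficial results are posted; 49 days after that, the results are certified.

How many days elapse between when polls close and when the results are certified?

Causal path: polls close → unofficial results are posted → the results are certified.
Total delay along the path: 40 + 49 = 89 days.

89 days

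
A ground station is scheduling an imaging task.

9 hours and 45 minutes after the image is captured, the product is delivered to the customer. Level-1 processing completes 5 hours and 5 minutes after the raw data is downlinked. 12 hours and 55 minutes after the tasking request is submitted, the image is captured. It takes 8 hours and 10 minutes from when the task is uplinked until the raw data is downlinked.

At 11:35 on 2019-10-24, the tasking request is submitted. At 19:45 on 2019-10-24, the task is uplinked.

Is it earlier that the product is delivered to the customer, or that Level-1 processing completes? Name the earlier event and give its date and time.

Level-1 processing completes — 09:00 on 2019-10-25

The tasking request is submitted: 11:35 Oct 24, 2019.
The image is captured: 11:35 Oct 24, 2019 + 12h55m = 00:30 Oct 25, 2019.
The product is delivered to the customer: 00:30 Oct 25, 2019 + 9h45m = 10:15 Oct 25, 2019.
The task is uplinked: 19:45 Oct 24, 2019.
The raw data is downlinked: 19:45 Oct 24, 2019 + 8h10m = 03:55 Oct 25, 2019.
Level-1 processing completes: 03:55 Oct 25, 2019 + 5h05m = 09:00 Oct 25, 2019.
Comparing: the product is delivered to the customer at 10:15 Oct 25, 2019 vs Level-1 processing completes at 09:00 Oct 25, 2019. Earlier: Level-1 processing completes.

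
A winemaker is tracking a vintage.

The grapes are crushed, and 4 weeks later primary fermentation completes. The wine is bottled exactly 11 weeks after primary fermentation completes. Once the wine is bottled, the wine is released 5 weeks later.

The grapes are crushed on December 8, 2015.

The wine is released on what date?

April 26, 2016

The grapes are crushed: Dec 8, 2015.
Primary fermentation completes: Dec 8, 2015 + 4 weeks = Jan 5, 2016.
The wine is bottled: Jan 5, 2016 + 11 weeks = Mar 22, 2016.
The wine is released: Mar 22, 2016 + 5 weeks = Apr 26, 2016.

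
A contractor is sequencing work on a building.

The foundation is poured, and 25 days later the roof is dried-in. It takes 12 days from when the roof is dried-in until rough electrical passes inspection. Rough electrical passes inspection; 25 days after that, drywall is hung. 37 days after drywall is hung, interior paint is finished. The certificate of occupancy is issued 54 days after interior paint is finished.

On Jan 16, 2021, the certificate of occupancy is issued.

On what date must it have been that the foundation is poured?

The certificate of occupancy is issued: Jan 16, 2021.
Interior paint is finished: Jan 16, 2021 − 54 days = Nov 23, 2020.
Drywall is hung: Nov 23, 2020 − 37 days = Oct 17, 2020.
Rough electrical passes inspection: Oct 17, 2020 − 25 days = Sep 22, 2020.
The roof is dried-in: Sep 22, 2020 − 12 days = Sep 10, 2020.
The foundation is poured: Sep 10, 2020 − 25 days = Aug 16, 2020.

Aug 16, 2020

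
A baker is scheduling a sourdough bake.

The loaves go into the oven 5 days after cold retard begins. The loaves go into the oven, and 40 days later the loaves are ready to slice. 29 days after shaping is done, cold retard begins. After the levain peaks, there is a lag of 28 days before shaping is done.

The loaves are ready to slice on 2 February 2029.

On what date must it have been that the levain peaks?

The loaves are ready to slice: Feb 2, 2029.
The loaves go into the oven: Feb 2, 2029 − 40 days = Dec 24, 2028.
Cold retard begins: Dec 24, 2028 − 5 days = Dec 19, 2028.
Shaping is done: Dec 19, 2028 − 29 days = Nov 20, 2028.
The levain peaks: Nov 20, 2028 − 28 days = Oct 23, 2028.

23 October 2028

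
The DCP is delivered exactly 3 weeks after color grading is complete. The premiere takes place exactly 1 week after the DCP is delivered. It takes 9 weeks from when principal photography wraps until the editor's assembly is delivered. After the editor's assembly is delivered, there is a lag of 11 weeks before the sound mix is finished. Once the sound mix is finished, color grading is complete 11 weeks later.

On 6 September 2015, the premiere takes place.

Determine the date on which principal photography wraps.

The premiere takes place: Sep 6, 2015.
The DCP is delivered: Sep 6, 2015 − 1 week = Aug 30, 2015.
Color grading is complete: Aug 30, 2015 − 3 weeks = Aug 9, 2015.
The sound mix is finished: Aug 9, 2015 − 11 weeks = May 24, 2015.
The editor's assembly is delivered: May 24, 2015 − 11 weeks = Mar 8, 2015.
Principal photography wraps: Mar 8, 2015 − 9 weeks = Jan 4, 2015.

4 January 2015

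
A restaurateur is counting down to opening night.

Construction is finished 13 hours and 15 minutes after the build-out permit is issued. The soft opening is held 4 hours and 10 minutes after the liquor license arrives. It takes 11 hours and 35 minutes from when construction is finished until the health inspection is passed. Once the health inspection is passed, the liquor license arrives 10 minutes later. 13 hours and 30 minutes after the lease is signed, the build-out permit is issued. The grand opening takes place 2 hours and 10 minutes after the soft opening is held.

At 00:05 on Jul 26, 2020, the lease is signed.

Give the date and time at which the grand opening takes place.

The lease is signed: 00:05 Jul 26, 2020.
The build-out permit is issued: 00:05 Jul 26, 2020 + 13h30m = 13:35 Jul 26, 2020.
Construction is finished: 13:35 Jul 26, 2020 + 13h15m = 02:50 Jul 27, 2020.
The health inspection is passed: 02:50 Jul 27, 2020 + 11h35m = 14:25 Jul 27, 2020.
The liquor license arrives: 14:25 Jul 27, 2020 + 10m = 14:35 Jul 27, 2020.
The soft opening is held: 14:35 Jul 27, 2020 + 4h10m = 18:45 Jul 27, 2020.
The grand opening takes place: 18:45 Jul 27, 2020 + 2h10m = 20:55 Jul 27, 2020.

20:55 on Jul 27, 2020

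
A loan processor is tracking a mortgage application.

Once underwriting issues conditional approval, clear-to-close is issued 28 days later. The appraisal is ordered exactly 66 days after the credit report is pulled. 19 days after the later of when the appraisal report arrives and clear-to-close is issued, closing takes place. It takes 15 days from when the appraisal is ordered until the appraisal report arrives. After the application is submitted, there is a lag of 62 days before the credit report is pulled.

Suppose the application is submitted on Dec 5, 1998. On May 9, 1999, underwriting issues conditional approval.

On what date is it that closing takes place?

The application is submitted: Dec 5, 1998.
The credit report is pulled: Dec 5, 1998 + 62 days = Feb 5, 1999.
The appraisal is ordered: Feb 5, 1999 + 66 days = Apr 12, 1999.
The appraisal report arrives: Apr 12, 1999 + 15 days = Apr 27, 1999.
Underwriting issues conditional approval: May 9, 1999.
Clear-to-close is issued: May 9, 1999 + 28 days = Jun 6, 1999.
Both prerequisites met — the appraisal report arrives (Apr 27, 1999), clear-to-close is issued (Jun 6, 1999); the later is Jun 6, 1999.
Closing takes place: Jun 6, 1999 + 19 days = Jun 25, 1999.

Jun 25, 1999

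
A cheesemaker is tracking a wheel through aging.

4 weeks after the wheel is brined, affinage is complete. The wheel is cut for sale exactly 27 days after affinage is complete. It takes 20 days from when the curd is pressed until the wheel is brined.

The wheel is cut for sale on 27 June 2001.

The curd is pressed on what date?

The wheel is cut for sale: Jun 27, 2001.
Affinage is complete: Jun 27, 2001 − 27 days = May 31, 2001.
The wheel is brined: May 31, 2001 − 4 weeks = May 3, 2001.
The curd is pressed: May 3, 2001 − 20 days = Apr 13, 2001.

13 April 2001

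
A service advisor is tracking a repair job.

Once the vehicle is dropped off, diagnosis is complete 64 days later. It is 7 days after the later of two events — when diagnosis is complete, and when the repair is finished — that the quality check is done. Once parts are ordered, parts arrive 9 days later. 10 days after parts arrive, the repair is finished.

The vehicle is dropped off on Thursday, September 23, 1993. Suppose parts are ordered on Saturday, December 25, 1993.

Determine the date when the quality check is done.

The vehicle is dropped off: Sep 23, 1993.
Diagnosis is complete: Sep 23, 1993 + 64 days = Nov 26, 1993.
Parts are ordered: Dec 25, 1993.
Parts arrive: Dec 25, 1993 + 9 days = Jan 3, 1994.
The repair is finished: Jan 3, 1994 + 10 days = Jan 13, 1994.
Both prerequisites met — diagnosis is complete (Nov 26, 1993), the repair is finished (Jan 13, 1994); the later is Jan 13, 1994.
The quality check is done: Jan 13, 1994 + 7 days = Jan 20, 1994.

Thursday, January 20, 1994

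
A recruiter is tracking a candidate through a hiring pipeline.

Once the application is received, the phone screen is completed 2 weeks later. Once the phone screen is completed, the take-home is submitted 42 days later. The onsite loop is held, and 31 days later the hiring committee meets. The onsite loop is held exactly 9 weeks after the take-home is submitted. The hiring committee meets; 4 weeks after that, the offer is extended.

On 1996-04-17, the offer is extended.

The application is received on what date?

1995-10-22

The offer is extended: Apr 17, 1996.
The hiring committee meets: Apr 17, 1996 − 4 weeks = Mar 20, 1996.
The onsite loop is held: Mar 20, 1996 − 31 days = Feb 18, 1996.
The take-home is submitted: Feb 18, 1996 − 9 weeks = Dec 17, 1995.
The phone screen is completed: Dec 17, 1995 − 42 days = Nov 5, 1995.
The application is received: Nov 5, 1995 − 2 weeks = Oct 22, 1995.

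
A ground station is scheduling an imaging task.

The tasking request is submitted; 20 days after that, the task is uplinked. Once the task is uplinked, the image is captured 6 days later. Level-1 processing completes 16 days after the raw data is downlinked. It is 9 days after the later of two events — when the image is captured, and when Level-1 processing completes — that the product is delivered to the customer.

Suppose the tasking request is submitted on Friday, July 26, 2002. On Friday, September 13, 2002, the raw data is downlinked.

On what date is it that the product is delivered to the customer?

The tasking request is submitted: Jul 26, 2002.
The task is uplinked: Jul 26, 2002 + 20 days = Aug 15, 2002.
The image is captured: Aug 15, 2002 + 6 days = Aug 21, 2002.
The raw data is downlinked: Sep 13, 2002.
Level-1 processing completes: Sep 13, 2002 + 16 days = Sep 29, 2002.
Both prerequisites met — the image is captured (Aug 21, 2002), Level-1 processing completes (Sep 29, 2002); the later is Sep 29, 2002.
The product is delivered to the customer: Sep 29, 2002 + 9 days = Oct 8, 2002.

Tuesday, October 8, 2002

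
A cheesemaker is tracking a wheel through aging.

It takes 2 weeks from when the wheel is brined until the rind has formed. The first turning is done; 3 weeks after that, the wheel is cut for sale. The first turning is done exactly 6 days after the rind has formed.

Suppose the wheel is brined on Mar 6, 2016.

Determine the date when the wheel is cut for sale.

The wheel is brined: Mar 6, 2016.
The rind has formed: Mar 6, 2016 + 2 weeks = Mar 20, 2016.
The first turning is done: Mar 20, 2016 + 6 days = Mar 26, 2016.
The wheel is cut for sale: Mar 26, 2016 + 3 weeks = Apr 16, 2016.

Apr 16, 2016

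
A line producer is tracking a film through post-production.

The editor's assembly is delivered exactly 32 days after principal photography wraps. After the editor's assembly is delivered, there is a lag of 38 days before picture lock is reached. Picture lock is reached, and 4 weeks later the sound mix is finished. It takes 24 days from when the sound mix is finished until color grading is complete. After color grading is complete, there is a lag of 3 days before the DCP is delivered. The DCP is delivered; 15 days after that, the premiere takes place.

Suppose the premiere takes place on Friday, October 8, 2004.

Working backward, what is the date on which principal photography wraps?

Friday, May 21, 2004

The premiere takes place: Oct 8, 2004.
The DCP is delivered: Oct 8, 2004 − 15 days = Sep 23, 2004.
Color grading is complete: Sep 23, 2004 − 3 days = Sep 20, 2004.
The sound mix is finished: Sep 20, 2004 − 24 days = Aug 27, 2004.
Picture lock is reached: Aug 27, 2004 − 4 weeks = Jul 30, 2004.
The editor's assembly is delivered: Jul 30, 2004 − 38 days = Jun 22, 2004.
Principal photography wraps: Jun 22, 2004 − 32 days = May 21, 2004.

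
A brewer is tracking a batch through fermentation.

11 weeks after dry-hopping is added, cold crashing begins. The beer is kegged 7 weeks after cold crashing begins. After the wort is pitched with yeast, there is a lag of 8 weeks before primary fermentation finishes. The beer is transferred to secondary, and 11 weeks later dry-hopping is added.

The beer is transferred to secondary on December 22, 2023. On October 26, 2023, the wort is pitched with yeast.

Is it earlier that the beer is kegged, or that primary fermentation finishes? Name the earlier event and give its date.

Primary fermentation finishes — December 21, 2023

The beer is transferred to secondary: Dec 22, 2023.
Dry-hopping is added: Dec 22, 2023 + 11 weeks = Mar 8, 2024.
Cold crashing begins: Mar 8, 2024 + 11 weeks = May 24, 2024.
The beer is kegged: May 24, 2024 + 7 weeks = Jul 12, 2024.
The wort is pitched with yeast: Oct 26, 2023.
Primary fermentation finishes: Oct 26, 2023 + 8 weeks = Dec 21, 2023.
Comparing: the beer is kegged on Jul 12, 2024 vs primary fermentation finishes on Dec 21, 2023. Earlier: primary fermentation finishes.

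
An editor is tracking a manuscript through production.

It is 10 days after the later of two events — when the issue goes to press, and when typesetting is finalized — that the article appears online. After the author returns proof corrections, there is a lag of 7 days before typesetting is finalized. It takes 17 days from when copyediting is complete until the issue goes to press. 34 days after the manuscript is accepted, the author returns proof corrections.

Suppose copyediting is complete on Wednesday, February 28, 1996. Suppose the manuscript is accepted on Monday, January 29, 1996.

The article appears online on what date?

Copyediting is complete: Feb 28, 1996.
The issue goes to press: Feb 28, 1996 + 17 days = Mar 16, 1996.
The manuscript is accepted: Jan 29, 1996.
The author returns proof corrections: Jan 29, 1996 + 34 days = Mar 3, 1996.
Typesetting is finalized: Mar 3, 1996 + 7 days = Mar 10, 1996.
Both prerequisites met — the issue goes to press (Mar 16, 1996), typesetting is finalized (Mar 10, 1996); the later is Mar 16, 1996.
The article appears online: Mar 16, 1996 + 10 days = Mar 26, 1996.

Tuesday, March 26, 1996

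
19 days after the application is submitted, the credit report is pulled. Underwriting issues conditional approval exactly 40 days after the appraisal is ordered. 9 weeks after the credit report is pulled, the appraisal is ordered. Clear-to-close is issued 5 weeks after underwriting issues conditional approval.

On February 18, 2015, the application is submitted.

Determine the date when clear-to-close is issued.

The application is submitted: Feb 18, 2015.
The credit report is pulled: Feb 18, 2015 + 19 days = Mar 9, 2015.
The appraisal is ordered: Mar 9, 2015 + 9 weeks = May 11, 2015.
Underwriting issues conditional approval: May 11, 2015 + 40 days = Jun 20, 2015.
Clear-to-close is issued: Jun 20, 2015 + 5 weeks = Jul 25, 2015.

July 25, 2015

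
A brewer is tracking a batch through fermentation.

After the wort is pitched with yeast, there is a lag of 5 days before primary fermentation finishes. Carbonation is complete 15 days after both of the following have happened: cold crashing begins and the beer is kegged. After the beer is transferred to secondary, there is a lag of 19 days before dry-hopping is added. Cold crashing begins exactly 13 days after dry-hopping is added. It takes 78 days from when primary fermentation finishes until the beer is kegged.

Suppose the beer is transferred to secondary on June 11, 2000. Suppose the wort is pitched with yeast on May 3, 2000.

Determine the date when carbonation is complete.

August 9, 2000

The beer is transferred to secondary: Jun 11, 2000.
Dry-hopping is added: Jun 11, 2000 + 19 days = Jun 30, 2000.
Cold crashing begins: Jun 30, 2000 + 13 days = Jul 13, 2000.
The wort is pitched with yeast: May 3, 2000.
Primary fermentation finishes: May 3, 2000 + 5 days = May 8, 2000.
The beer is kegged: May 8, 2000 + 78 days = Jul 25, 2000.
Both prerequisites met — cold crashing begins (Jul 13, 2000), the beer is kegged (Jul 25, 2000); the later is Jul 25, 2000.
Carbonation is complete: Jul 25, 2000 + 15 days = Aug 9, 2000.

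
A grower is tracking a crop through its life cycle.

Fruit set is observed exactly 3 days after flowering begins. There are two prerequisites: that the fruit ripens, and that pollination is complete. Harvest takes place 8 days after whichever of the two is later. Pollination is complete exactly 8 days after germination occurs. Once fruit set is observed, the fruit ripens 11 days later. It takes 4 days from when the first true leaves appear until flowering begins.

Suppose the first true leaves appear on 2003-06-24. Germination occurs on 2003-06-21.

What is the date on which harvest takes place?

2003-07-20

The first true leaves appear: Jun 24, 2003.
Flowering begins: Jun 24, 2003 + 4 days = Jun 28, 2003.
Fruit set is observed: Jun 28, 2003 + 3 days = Jul 1, 2003.
The fruit ripens: Jul 1, 2003 + 11 days = Jul 12, 2003.
Germination occurs: Jun 21, 2003.
Pollination is complete: Jun 21, 2003 + 8 days = Jun 29, 2003.
Both prerequisites met — the fruit ripens (Jul 12, 2003), pollination is complete (Jun 29, 2003); the later is Jul 12, 2003.
Harvest takes place: Jul 12, 2003 + 8 days = Jul 20, 2003.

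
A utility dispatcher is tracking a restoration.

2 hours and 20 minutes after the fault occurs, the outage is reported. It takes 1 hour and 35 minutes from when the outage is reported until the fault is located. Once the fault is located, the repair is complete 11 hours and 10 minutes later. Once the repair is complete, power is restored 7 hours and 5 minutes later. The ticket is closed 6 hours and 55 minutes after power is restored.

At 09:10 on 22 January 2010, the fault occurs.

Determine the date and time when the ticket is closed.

The fault occurs: 09:10 Jan 22, 2010.
The outage is reported: 09:10 Jan 22, 2010 + 2h20m = 11:30 Jan 22, 2010.
The fault is located: 11:30 Jan 22, 2010 + 1h35m = 13:05 Jan 22, 2010.
The repair is complete: 13:05 Jan 22, 2010 + 11h10m = 00:15 Jan 23, 2010.
Power is restored: 00:15 Jan 23, 2010 + 7h05m = 07:20 Jan 23, 2010.
The ticket is closed: 07:20 Jan 23, 2010 + 6h55m = 14:15 Jan 23, 2010.

14:15 on 23 January 2010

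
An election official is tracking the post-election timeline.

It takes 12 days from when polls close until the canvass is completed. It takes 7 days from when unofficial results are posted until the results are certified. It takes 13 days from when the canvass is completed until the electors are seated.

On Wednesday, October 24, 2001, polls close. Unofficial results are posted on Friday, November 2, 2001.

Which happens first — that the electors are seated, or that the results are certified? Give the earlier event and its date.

Polls close: Oct 24, 2001.
The canvass is completed: Oct 24, 2001 + 12 days = Nov 5, 2001.
The electors are seated: Nov 5, 2001 + 13 days = Nov 18, 2001.
Unofficial results are posted: Nov 2, 2001.
The results are certified: Nov 2, 2001 + 7 days = Nov 9, 2001.
Comparing: the electors are seated on Nov 18, 2001 vs the results are certified on Nov 9, 2001. Earlier: the results are certified.

The results are certified — Friday, November 9, 2001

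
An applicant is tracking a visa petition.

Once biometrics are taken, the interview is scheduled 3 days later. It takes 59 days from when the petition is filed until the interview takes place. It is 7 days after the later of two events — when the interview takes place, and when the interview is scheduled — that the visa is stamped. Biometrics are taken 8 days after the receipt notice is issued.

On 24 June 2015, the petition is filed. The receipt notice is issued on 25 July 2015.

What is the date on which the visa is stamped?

The petition is filed: Jun 24, 2015.
The interview takes place: Jun 24, 2015 + 59 days = Aug 22, 2015.
The receipt notice is issued: Jul 25, 2015.
Biometrics are taken: Jul 25, 2015 + 8 days = Aug 2, 2015.
The interview is scheduled: Aug 2, 2015 + 3 days = Aug 5, 2015.
Both prerequisites met — the interview takes place (Aug 22, 2015), the interview is scheduled (Aug 5, 2015); the later is Aug 22, 2015.
The visa is stamped: Aug 22, 2015 + 7 days = Aug 29, 2015.

29 August 2015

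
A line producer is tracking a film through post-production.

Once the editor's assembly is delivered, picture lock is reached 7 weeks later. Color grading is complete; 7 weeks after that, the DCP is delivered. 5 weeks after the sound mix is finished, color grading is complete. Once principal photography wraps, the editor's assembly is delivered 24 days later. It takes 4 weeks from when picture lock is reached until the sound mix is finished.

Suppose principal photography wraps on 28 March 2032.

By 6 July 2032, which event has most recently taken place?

Picture lock is reached

Principal photography wraps: Mar 28, 2032.
The editor's assembly is delivered: Mar 28, 2032 + 24 days = Apr 21, 2032.
Picture lock is reached: Apr 21, 2032 + 7 weeks = Jun 9, 2032.
The sound mix is finished: Jun 9, 2032 + 4 weeks = Jul 7, 2032.
Color grading is complete: Jul 7, 2032 + 5 weeks = Aug 11, 2032.
The DCP is delivered: Aug 11, 2032 + 7 weeks = Sep 29, 2032.
Jul 6, 2032 falls between when picture lock is reached (Jun 9, 2032) and when the sound mix is finished (Jul 7, 2032).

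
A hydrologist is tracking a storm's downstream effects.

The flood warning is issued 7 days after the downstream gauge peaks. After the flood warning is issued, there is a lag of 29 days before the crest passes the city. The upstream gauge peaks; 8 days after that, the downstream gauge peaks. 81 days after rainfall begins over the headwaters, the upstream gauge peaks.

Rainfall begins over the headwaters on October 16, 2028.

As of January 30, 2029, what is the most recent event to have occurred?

Rainfall begins over the headwaters: Oct 16, 2028.
The upstream gauge peaks: Oct 16, 2028 + 81 days = Jan 5, 2029.
The downstream gauge peaks: Jan 5, 2029 + 8 days = Jan 13, 2029.
The flood warning is issued: Jan 13, 2029 + 7 days = Jan 20, 2029.
The crest passes the city: Jan 20, 2029 + 29 days = Feb 18, 2029.
Jan 30, 2029 falls between when the flood warning is issued (Jan 20, 2029) and when the crest passes the city (Feb 18, 2029).

The flood warning is issued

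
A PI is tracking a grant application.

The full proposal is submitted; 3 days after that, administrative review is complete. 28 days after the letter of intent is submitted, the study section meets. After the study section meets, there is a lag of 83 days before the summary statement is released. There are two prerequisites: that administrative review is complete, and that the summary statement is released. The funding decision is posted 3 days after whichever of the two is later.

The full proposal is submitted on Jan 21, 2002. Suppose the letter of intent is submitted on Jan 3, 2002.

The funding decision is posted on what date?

Apr 27, 2002

The full proposal is submitted: Jan 21, 2002.
Administrative review is complete: Jan 21, 2002 + 3 days = Jan 24, 2002.
The letter of intent is submitted: Jan 3, 2002.
The study section meets: Jan 3, 2002 + 28 days = Jan 31, 2002.
The summary statement is released: Jan 31, 2002 + 83 days = Apr 24, 2002.
Both prerequisites met — administrative review is complete (Jan 24, 2002), the summary statement is released (Apr 24, 2002); the later is Apr 24, 2002.
The funding decision is posted: Apr 24, 2002 + 3 days = Apr 27, 2002.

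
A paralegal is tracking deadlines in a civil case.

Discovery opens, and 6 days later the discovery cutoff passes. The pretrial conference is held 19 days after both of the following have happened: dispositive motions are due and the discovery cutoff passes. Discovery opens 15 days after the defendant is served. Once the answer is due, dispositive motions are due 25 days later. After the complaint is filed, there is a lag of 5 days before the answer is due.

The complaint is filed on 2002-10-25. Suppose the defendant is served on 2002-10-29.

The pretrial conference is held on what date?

2002-12-13

The complaint is filed: Oct 25, 2002.
The answer is due: Oct 25, 2002 + 5 days = Oct 30, 2002.
Dispositive motions are due: Oct 30, 2002 + 25 days = Nov 24, 2002.
The defendant is served: Oct 29, 2002.
Discovery opens: Oct 29, 2002 + 15 days = Nov 13, 2002.
The discovery cutoff passes: Nov 13, 2002 + 6 days = Nov 19, 2002.
Both prerequisites met — dispositive motions are due (Nov 24, 2002), the discovery cutoff passes (Nov 19, 2002); the later is Nov 24, 2002.
The pretrial conference is held: Nov 24, 2002 + 19 days = Dec 13, 2002.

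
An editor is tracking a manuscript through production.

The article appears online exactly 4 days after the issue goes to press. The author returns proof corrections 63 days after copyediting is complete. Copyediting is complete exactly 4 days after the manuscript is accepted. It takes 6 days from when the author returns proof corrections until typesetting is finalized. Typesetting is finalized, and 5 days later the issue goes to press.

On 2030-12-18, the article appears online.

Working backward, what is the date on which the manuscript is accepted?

The article appears online: Dec 18, 2030.
The issue goes to press: Dec 18, 2030 − 4 days = Dec 14, 2030.
Typesetting is finalized: Dec 14, 2030 − 5 days = Dec 9, 2030.
The author returns proof corrections: Dec 9, 2030 − 6 days = Dec 3, 2030.
Copyediting is complete: Dec 3, 2030 − 63 days = Oct 1, 2030.
The manuscript is accepted: Oct 1, 2030 − 4 days = Sep 27, 2030.

2030-09-27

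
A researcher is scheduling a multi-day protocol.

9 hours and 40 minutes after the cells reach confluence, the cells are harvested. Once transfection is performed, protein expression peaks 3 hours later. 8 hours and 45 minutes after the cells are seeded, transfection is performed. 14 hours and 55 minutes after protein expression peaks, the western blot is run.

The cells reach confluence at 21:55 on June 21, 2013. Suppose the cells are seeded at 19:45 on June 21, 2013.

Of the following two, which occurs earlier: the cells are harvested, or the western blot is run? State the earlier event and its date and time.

The cells reach confluence: 21:55 Jun 21, 2013.
The cells are harvested: 21:55 Jun 21, 2013 + 9h40m = 07:35 Jun 22, 2013.
The cells are seeded: 19:45 Jun 21, 2013.
Transfection is performed: 19:45 Jun 21, 2013 + 8h45m = 04:30 Jun 22, 2013.
Protein expression peaks: 04:30 Jun 22, 2013 + 3h = 07:30 Jun 22, 2013.
The western blot is run: 07:30 Jun 22, 2013 + 14h55m = 22:25 Jun 22, 2013.
Comparing: the cells are harvested at 07:35 Jun 22, 2013 vs the western blot is run at 22:25 Jun 22, 2013. Earlier: the cells are harvested.

The cells are harvested — 07:35 on June 22, 2013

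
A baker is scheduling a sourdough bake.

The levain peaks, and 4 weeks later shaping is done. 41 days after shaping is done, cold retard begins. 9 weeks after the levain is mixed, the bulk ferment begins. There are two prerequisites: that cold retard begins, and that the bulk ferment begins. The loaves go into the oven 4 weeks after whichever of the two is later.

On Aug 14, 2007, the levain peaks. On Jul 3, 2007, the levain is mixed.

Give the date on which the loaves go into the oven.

The levain peaks: Aug 14, 2007.
Shaping is done: Aug 14, 2007 + 4 weeks = Sep 11, 2007.
Cold retard begins: Sep 11, 2007 + 41 days = Oct 22, 2007.
The levain is mixed: Jul 3, 2007.
The bulk ferment begins: Jul 3, 2007 + 9 weeks = Sep 4, 2007.
Both prerequisites met — cold retard begins (Oct 22, 2007), the bulk ferment begins (Sep 4, 2007); the later is Oct 22, 2007.
The loaves go into the oven: Oct 22, 2007 + 4 weeks = Nov 19, 2007.

Nov 19, 2007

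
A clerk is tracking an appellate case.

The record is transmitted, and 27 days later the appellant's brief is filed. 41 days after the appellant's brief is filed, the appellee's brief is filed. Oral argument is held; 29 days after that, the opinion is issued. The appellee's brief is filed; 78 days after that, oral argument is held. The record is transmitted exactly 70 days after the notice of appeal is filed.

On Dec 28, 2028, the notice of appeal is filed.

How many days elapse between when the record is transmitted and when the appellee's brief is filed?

Causal path: the record is transmitted → the appellant's brief is filed → the appellee's brief is filed.
Total delay along the path: 27 + 41 = 68 days.

68 days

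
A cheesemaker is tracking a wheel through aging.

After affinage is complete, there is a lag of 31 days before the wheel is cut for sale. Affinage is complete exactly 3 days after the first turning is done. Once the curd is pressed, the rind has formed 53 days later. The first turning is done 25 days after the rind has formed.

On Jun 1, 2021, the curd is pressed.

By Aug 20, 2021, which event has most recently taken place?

The first turning is done

The curd is pressed: Jun 1, 2021.
The rind has formed: Jun 1, 2021 + 53 days = Jul 24, 2021.
The first turning is done: Jul 24, 2021 + 25 days = Aug 18, 2021.
Affinage is complete: Aug 18, 2021 + 3 days = Aug 21, 2021.
The wheel is cut for sale: Aug 21, 2021 + 31 days = Sep 21, 2021.
Aug 20, 2021 falls between when the first turning is done (Aug 18, 2021) and when affinage is complete (Aug 21, 2021).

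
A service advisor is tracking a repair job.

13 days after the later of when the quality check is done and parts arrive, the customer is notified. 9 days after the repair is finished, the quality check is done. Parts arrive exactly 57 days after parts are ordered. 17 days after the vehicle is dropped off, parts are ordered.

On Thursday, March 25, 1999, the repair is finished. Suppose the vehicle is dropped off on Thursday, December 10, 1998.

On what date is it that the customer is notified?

Friday, April 16, 1999

The repair is finished: Mar 25, 1999.
The quality check is done: Mar 25, 1999 + 9 days = Apr 3, 1999.
The vehicle is dropped off: Dec 10, 1998.
Parts are ordered: Dec 10, 1998 + 17 days = Dec 27, 1998.
Parts arrive: Dec 27, 1998 + 57 days = Feb 22, 1999.
Both prerequisites met — the quality check is done (Apr 3, 1999), parts arrive (Feb 22, 1999); the later is Apr 3, 1999.
The customer is notified: Apr 3, 1999 + 13 days = Apr 16, 1999.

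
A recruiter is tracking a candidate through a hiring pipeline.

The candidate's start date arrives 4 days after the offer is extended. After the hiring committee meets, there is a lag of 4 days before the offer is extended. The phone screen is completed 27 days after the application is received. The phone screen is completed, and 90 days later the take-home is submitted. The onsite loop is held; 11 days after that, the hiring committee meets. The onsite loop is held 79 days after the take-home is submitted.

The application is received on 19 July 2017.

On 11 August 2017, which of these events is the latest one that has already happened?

The application is received

The application is received: Jul 19, 2017.
The phone screen is completed: Jul 19, 2017 + 27 days = Aug 15, 2017.
The take-home is submitted: Aug 15, 2017 + 90 days = Nov 13, 2017.
The onsite loop is held: Nov 13, 2017 + 79 days = Jan 31, 2018.
The hiring committee meets: Jan 31, 2018 + 11 days = Feb 11, 2018.
The offer is extended: Feb 11, 2018 + 4 days = Feb 15, 2018.
The candidate's start date arrives: Feb 15, 2018 + 4 days = Feb 19, 2018.
Aug 11, 2017 falls between when the application is received (Jul 19, 2017) and when the phone screen is completed (Aug 15, 2017).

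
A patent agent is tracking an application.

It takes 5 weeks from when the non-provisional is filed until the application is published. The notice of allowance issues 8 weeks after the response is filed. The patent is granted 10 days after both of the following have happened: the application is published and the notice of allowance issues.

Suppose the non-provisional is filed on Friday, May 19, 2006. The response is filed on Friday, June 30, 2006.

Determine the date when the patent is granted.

The non-provisional is filed: May 19, 2006.
The application is published: May 19, 2006 + 5 weeks = Jun 23, 2006.
The response is filed: Jun 30, 2006.
The notice of allowance issues: Jun 30, 2006 + 8 weeks = Aug 25, 2006.
Both prerequisites met — the application is published (Jun 23, 2006), the notice of allowance issues (Aug 25, 2006); the later is Aug 25, 2006.
The patent is granted: Aug 25, 2006 + 10 days = Sep 4, 2006.

Monday, September 4, 2006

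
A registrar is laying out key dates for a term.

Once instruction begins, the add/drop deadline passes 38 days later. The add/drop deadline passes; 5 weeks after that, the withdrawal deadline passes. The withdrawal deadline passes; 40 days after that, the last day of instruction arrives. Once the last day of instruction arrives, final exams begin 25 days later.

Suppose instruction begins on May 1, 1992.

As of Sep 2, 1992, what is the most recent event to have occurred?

The last day of instruction arrives

Instruction begins: May 1, 1992.
The add/drop deadline passes: May 1, 1992 + 38 days = Jun 8, 1992.
The withdrawal deadline passes: Jun 8, 1992 + 5 weeks = Jul 13, 1992.
The last day of instruction arrives: Jul 13, 1992 + 40 days = Aug 22, 1992.
Final exams begin: Aug 22, 1992 + 25 days = Sep 16, 1992.
Sep 2, 1992 falls between when the last day of instruction arrives (Aug 22, 1992) and when final exams begin (Sep 16, 1992).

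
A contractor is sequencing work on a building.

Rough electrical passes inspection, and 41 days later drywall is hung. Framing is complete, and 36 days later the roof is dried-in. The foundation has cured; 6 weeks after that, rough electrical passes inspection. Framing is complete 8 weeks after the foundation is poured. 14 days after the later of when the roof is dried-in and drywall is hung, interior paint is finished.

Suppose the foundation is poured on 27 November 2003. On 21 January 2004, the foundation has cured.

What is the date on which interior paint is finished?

The foundation is poured: Nov 27, 2003.
Framing is complete: Nov 27, 2003 + 8 weeks = Jan 22, 2004.
The roof is dried-in: Jan 22, 2004 + 36 days = Feb 27, 2004.
The foundation has cured: Jan 21, 2004.
Rough electrical passes inspection: Jan 21, 2004 + 6 weeks = Mar 3, 2004.
Drywall is hung: Mar 3, 2004 + 41 days = Apr 13, 2004.
Both prerequisites met — the roof is dried-in (Feb 27, 2004), drywall is hung (Apr 13, 2004); the later is Apr 13, 2004.
Interior paint is finished: Apr 13, 2004 + 14 days = Apr 27, 2004.

27 April 2004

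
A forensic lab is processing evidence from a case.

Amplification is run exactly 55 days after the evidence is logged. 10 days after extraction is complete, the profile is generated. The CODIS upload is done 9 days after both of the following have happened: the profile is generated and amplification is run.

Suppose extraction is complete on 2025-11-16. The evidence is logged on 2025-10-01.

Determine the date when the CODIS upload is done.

Extraction is complete: Nov 16, 2025.
The profile is generated: Nov 16, 2025 + 10 days = Nov 26, 2025.
The evidence is logged: Oct 1, 2025.
Amplification is run: Oct 1, 2025 + 55 days = Nov 25, 2025.
Both prerequisites met — the profile is generated (Nov 26, 2025), amplification is run (Nov 25, 2025); the later is Nov 26, 2025.
The CODIS upload is done: Nov 26, 2025 + 9 days = Dec 5, 2025.

2025-12-05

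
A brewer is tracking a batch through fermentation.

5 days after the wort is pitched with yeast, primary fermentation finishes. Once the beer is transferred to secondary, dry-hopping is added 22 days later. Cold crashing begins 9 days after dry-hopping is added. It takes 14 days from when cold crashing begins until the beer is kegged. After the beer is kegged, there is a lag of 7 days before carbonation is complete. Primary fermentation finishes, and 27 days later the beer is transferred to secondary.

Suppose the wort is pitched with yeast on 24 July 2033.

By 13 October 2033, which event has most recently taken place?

The beer is kegged

The wort is pitched with yeast: Jul 24, 2033.
Primary fermentation finishes: Jul 24, 2033 + 5 days = Jul 29, 2033.
The beer is transferred to secondary: Jul 29, 2033 + 27 days = Aug 25, 2033.
Dry-hopping is added: Aug 25, 2033 + 22 days = Sep 16, 2033.
Cold crashing begins: Sep 16, 2033 + 9 days = Sep 25, 2033.
The beer is kegged: Sep 25, 2033 + 14 days = Oct 9, 2033.
Carbonation is complete: Oct 9, 2033 + 7 days = Oct 16, 2033.
Oct 13, 2033 falls between when the beer is kegged (Oct 9, 2033) and when carbonation is complete (Oct 16, 2033).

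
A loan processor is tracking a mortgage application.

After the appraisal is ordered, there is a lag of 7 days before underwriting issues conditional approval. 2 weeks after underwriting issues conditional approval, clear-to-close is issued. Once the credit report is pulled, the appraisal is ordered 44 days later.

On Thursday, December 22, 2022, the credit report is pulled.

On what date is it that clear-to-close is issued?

Saturday, February 25, 2023

The credit report is pulled: Dec 22, 2022.
The appraisal is ordered: Dec 22, 2022 + 44 days = Feb 4, 2023.
Underwriting issues conditional approval: Feb 4, 2023 + 7 days = Feb 11, 2023.
Clear-to-close is issued: Feb 11, 2023 + 2 weeks = Feb 25, 2023.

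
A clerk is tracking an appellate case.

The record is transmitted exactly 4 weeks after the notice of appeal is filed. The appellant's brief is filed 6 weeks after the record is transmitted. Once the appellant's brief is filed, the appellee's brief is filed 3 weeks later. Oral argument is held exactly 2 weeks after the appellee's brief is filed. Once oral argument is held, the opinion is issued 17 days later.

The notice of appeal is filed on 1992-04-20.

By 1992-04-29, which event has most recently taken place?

The notice of appeal is filed: Apr 20, 1992.
The record is transmitted: Apr 20, 1992 + 4 weeks = May 18, 1992.
The appellant's brief is filed: May 18, 1992 + 6 weeks = Jun 29, 1992.
The appellee's brief is filed: Jun 29, 1992 + 3 weeks = Jul 20, 1992.
Oral argument is held: Jul 20, 1992 + 2 weeks = Aug 3, 1992.
The opinion is issued: Aug 3, 1992 + 17 days = Aug 20, 1992.
Apr 29, 1992 falls between when the notice of appeal is filed (Apr 20, 1992) and when the record is transmitted (May 18, 1992).

The notice of appeal is filed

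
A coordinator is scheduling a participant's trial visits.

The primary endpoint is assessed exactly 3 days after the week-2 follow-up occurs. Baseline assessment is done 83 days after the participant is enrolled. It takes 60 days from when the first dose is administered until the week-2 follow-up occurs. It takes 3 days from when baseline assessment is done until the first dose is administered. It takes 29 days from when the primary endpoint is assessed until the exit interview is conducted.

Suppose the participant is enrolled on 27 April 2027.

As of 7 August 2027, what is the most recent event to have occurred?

The participant is enrolled: Apr 27, 2027.
Baseline assessment is done: Apr 27, 2027 + 83 days = Jul 19, 2027.
The first dose is administered: Jul 19, 2027 + 3 days = Jul 22, 2027.
The week-2 follow-up occurs: Jul 22, 2027 + 60 days = Sep 20, 2027.
The primary endpoint is assessed: Sep 20, 2027 + 3 days = Sep 23, 2027.
The exit interview is conducted: Sep 23, 2027 + 29 days = Oct 22, 2027.
Aug 7, 2027 falls between when the first dose is administered (Jul 22, 2027) and when the week-2 follow-up occurs (Sep 20, 2027).

The first dose is administered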